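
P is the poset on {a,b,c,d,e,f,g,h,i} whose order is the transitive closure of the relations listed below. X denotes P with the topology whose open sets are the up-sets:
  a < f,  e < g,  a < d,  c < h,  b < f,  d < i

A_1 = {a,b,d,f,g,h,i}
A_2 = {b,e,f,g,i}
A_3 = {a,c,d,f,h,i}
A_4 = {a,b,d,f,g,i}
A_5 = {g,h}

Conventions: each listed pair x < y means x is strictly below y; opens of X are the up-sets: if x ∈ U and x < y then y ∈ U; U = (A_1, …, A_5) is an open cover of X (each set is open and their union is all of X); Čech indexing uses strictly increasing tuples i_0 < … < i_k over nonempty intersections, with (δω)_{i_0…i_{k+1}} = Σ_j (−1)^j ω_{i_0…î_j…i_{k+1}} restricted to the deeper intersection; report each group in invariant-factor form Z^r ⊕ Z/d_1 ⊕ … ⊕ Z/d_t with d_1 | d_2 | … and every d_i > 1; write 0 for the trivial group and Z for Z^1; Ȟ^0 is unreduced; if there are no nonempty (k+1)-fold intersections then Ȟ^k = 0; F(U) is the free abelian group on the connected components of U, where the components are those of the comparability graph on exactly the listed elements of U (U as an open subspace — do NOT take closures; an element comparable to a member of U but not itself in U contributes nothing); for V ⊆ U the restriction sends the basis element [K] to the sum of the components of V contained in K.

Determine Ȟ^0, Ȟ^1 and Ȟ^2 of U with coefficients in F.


nonempty intersections:
  A12={b,f,g,i} A13={a,d,f,h,i} A14={a,b,d,f,g,i} A15={g,h} A23={f,i} A24={b,f,g,i} A25={g} A34={a,d,f,i} A35={h} A45={g}
  A123={f,i} A124={b,f,g,i} A125={g} A134={a,d,f,i} A135={h} A145={g} A234={f,i} A245={g}
  A1234={f,i} A1245={g}
components per intersection:
  A1: {a,b,d,f,i} {g} {h}
  A2: {b,f} {e,g} {i}
  A3: {a,d,f,i} {c,h}
  A4: {a,b,d,f,i} {g}
  A5: {g} {h}
  A12: {b,f} {g} {i}
  A13: {a,d,f,i} {h}
  A14: {a,b,d,f,i} {g}
  A15: {g} {h}
  A23: {f} {i}
  A24: {b,f} {g} {i}
  A25: {g}
  A34: {a,d,f,i}
  A35: {h}
  A45: {g}
  A123: {f} {i}
  A124: {b,f} {g} {i}
  A125: {g}
  A134: {a,d,f,i}
  A135: {h}
  A145: {g}
  A234: {f} {i}
  A245: {g}
  A1234: {f} {i}
  A1245: {g}
C dims 12,18,12,3; δ0: rk 9, SNF 1^9; δ1: rk 9, SNF 1^9; δ2: rk 3, SNF 1^3
Ȟ^0: (12−9)−0=3 ⇒ Z^3
Ȟ^1: (18−9)−9=0 ⇒ 0
Ȟ^2: (12−3)−9=0 ⇒ 0

Ȟ^0 ≅ Z^3; Ȟ^1 ≅ 0; Ȟ^2 ≅ 0


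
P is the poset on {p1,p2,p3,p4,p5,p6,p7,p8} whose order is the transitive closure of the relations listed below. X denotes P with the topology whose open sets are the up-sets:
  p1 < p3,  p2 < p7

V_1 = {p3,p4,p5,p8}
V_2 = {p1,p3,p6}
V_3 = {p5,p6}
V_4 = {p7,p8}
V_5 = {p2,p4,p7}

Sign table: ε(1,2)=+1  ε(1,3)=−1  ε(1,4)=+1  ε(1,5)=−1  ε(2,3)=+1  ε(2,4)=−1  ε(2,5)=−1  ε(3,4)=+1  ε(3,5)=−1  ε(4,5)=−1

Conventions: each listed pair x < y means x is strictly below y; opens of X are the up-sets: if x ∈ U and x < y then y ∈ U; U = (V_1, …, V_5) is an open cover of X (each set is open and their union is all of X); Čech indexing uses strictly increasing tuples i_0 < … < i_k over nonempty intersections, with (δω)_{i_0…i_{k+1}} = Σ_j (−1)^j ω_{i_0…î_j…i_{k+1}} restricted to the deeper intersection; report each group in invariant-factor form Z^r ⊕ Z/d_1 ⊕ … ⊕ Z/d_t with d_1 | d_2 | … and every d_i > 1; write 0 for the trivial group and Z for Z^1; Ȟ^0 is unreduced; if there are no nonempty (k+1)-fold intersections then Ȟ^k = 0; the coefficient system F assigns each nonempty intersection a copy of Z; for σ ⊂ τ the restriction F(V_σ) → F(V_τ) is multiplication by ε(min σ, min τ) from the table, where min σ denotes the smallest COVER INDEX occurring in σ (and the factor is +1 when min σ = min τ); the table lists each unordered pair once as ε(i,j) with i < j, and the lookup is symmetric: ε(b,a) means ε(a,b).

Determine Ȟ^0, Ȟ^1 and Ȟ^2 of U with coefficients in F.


nerve of the cover:
  V12={p3} V13={p5} V14={p8} V15={p4} V23={p6} V45={p7}
C dims 5,6; δ0: rk 5, SNF 1^4·2
Ȟ^0 = (5 − 5) − 0 = 0, so Ȟ^0 ≅ 0
Ȟ^1 = (6 − 0) − 5 = 1 plus torsion [2], so Ȟ^1 ≅ Z ⊕ Z/2
Ȟ^2 = (0 − 0) − 0 = 0, so Ȟ^2 ≅ 0

Ȟ^0 = 0; Ȟ^1 = Z ⊕ Z/2; Ȟ^2 = 0


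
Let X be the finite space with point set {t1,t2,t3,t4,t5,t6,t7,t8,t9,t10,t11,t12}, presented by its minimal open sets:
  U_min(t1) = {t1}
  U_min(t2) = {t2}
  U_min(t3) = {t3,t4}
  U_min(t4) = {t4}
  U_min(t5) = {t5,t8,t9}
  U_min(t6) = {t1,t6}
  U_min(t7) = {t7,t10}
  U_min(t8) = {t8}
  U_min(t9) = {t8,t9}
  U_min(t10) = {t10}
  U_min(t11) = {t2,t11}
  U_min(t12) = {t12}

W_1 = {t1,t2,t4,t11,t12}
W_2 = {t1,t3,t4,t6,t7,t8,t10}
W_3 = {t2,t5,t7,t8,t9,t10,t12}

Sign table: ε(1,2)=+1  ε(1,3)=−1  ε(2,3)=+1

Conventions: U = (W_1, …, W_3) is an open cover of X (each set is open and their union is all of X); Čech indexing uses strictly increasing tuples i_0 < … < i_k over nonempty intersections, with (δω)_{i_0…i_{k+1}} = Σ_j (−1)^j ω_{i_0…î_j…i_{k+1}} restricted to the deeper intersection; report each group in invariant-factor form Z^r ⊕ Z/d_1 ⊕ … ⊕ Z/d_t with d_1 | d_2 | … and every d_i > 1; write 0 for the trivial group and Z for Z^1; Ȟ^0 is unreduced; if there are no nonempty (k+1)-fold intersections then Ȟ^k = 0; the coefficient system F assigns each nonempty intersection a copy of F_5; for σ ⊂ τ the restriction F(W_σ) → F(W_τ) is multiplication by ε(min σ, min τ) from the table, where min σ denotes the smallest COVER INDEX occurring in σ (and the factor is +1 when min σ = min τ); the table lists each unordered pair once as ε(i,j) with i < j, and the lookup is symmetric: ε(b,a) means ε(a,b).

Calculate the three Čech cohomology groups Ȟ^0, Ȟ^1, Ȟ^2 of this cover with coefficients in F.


nerve of the cover:
  W12={t1,t4} W13={t2,t12} W23={t7,t8,t10}
C dims 3,3; δ0: rk_F5 3
Ȟ^0 = (3 − 3) − 0 = 0, so Ȟ^0 ≅ 0
Ȟ^1 = (3 − 0) − 3 = 0, so Ȟ^1 ≅ 0
Ȟ^2 = (0 − 0) − 0 = 0, so Ȟ^2 ≅ 0

Ȟ^0(U;F) ≅ 0, Ȟ^1(U;F) ≅ 0 and Ȟ^2(U;F) ≅ 0


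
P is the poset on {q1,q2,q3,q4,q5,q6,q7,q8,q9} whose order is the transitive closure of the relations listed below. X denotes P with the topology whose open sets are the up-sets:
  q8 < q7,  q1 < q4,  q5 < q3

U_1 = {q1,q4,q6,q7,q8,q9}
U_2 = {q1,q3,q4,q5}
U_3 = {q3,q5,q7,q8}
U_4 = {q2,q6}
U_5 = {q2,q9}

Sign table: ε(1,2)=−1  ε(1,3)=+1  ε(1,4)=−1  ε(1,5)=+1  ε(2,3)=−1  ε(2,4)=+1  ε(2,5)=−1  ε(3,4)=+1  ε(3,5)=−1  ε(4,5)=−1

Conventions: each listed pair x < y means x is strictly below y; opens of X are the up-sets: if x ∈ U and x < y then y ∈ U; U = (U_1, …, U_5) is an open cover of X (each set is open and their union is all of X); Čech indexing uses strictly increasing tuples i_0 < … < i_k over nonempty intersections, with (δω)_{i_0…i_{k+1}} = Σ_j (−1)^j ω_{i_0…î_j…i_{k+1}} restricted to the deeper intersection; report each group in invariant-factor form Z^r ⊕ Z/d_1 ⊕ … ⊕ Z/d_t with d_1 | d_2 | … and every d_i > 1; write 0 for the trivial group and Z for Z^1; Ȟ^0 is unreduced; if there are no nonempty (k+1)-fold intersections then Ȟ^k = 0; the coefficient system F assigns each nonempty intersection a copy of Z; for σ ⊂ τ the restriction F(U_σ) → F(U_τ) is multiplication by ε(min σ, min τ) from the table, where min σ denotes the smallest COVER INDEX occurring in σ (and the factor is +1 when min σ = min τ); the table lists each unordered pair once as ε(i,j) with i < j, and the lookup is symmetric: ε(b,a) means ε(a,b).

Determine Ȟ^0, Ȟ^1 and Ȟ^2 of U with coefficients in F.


cover nerve:
  U12={q1,q4} U13={q7,q8} U14={q6} U15={q9} U23={q3,q5} U45={q2}
C dims 5,6; δ0: rk 4, SNF 1^4
Ȟ^0: (5−4)−0=1 ⇒ Z
Ȟ^1: (6−0)−4=2 ⇒ Z^2
Ȟ^2: (0−0)−0=0 ⇒ 0

Ȟ^0 = Z; Ȟ^1 = Z^2; Ȟ^2 = 0


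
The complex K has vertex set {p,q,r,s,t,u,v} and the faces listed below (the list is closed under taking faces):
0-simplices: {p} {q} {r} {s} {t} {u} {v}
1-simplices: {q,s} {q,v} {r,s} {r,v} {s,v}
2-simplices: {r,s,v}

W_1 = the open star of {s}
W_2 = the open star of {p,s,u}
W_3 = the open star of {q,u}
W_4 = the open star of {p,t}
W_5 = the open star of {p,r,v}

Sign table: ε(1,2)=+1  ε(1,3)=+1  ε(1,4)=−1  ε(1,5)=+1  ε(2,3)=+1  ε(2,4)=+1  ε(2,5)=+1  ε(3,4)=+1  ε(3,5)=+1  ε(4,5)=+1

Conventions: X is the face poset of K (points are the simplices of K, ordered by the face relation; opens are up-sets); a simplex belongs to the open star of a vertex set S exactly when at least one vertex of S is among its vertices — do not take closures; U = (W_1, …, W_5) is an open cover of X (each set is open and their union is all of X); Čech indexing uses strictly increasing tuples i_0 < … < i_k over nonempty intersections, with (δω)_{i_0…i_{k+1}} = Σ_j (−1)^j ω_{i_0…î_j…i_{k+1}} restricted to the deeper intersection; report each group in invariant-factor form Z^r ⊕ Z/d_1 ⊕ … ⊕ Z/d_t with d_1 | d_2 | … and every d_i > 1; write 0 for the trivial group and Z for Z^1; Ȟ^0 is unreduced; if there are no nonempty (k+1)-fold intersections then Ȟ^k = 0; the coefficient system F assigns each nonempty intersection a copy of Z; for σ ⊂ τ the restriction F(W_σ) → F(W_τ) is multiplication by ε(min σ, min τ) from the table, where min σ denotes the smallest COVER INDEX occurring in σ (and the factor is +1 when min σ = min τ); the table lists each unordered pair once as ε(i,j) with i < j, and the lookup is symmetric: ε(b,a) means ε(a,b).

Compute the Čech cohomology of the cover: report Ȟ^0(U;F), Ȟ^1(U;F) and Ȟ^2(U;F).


nonempty overlaps:
  W1={{s},{q,s},{r,s},{s,v},{r,s,v}} W2={{p},{s},{u},{q,s},{r,s},{s,v},{r,s,v}} W3={{q},{u},{q,s},{q,v}} W4={{p},{t}} W5={{p},{r},{v},{q,v},{r,s},{r,v},{s,v},{r,s,v}}
  W12={{s},{q,s},{r,s},{s,v},{r,s,v}} W13={{q,s}} W15={{r,s},{s,v},{r,s,v}} W23={{u},{q,s}} W24={{p}} W25={{p},{r,s},{s,v},{r,s,v}} W35={{q,v}} W45={{p}}
  W123={{q,s}} W125={{r,s},{s,v},{r,s,v}} W245={{p}}
C dims 5,8,3; δ0: rk 4, SNF 1^4; δ1: rk 3, SNF 1^3
degree 0: 5−4−0 = 1 → Ȟ^0 ≅ Z
degree 1: 8−3−4 = 1 → Ȟ^1 ≅ Z
degree 2: 3−0−3 = 0 → Ȟ^2 ≅ 0

Ȟ^0 ≅ Z; Ȟ^1 ≅ Z; Ȟ^2 ≅ 0


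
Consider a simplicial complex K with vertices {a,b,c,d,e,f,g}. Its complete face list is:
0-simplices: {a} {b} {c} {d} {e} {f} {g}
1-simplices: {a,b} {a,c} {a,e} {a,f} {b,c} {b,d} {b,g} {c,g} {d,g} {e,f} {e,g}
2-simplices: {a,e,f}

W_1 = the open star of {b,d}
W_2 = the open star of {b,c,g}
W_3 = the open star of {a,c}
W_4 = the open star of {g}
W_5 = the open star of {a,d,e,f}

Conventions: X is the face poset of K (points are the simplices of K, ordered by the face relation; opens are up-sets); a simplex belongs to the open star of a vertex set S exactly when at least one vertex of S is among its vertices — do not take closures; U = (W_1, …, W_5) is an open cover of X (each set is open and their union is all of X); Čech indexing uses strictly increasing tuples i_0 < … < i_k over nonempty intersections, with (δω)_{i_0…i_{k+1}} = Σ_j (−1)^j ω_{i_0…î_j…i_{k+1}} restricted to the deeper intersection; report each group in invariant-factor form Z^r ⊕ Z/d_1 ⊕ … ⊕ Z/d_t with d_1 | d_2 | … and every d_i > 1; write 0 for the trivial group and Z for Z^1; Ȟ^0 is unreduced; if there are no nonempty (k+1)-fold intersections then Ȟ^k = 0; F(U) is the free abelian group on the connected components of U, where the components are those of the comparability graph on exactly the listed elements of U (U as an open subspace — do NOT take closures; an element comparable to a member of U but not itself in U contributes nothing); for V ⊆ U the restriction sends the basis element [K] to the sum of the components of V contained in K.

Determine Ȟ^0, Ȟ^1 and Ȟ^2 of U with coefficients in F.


nonempty overlaps:
  W1={{b},{d},{a,b},{b,c},{b,d},{b,g},{d,g}} W2={{b},{c},{g},{a,b},{a,c},{b,c},{b,d},{b,g},{c,g},{d,g},{e,g}} W3={{a},{c},{a,b},{a,c},{a,e},{a,f},{b,c},{c,g},{a,e,f}} W4={{g},{b,g},{c,g},{d,g},{e,g}} W5={{a},{d},{e},{f},{a,b},{a,c},{a,e},{a,f},{b,d},{d,g},{e,f},{e,g},{a,e,f}}
  W12={{b},{a,b},{b,c},{b,d},{b,g},{d,g}} W13={{a,b},{b,c}} W14={{b,g},{d,g}} W15={{d},{a,b},{b,d},{d,g}} W23={{c},{a,b},{a,c},{b,c},{c,g}} W24={{g},{b,g},{c,g},{d,g},{e,g}} W25={{a,b},{a,c},{b,d},{d,g},{e,g}} W34={{c,g}} W35={{a},{a,b},{a,c},{a,e},{a,f},{a,e,f}} W45={{d,g},{e,g}}
  W123={{a,b},{b,c}} W124={{b,g},{d,g}} W125={{a,b},{b,d},{d,g}} W135={{a,b}} W145={{d,g}} W234={{c,g}} W235={{a,b},{a,c}} W245={{d,g},{e,g}}
  W1235={{a,b}} W1245={{d,g}}
components per intersection:
  W1: {{b},{d},{a,b},{b,c},{b,d},{b,g},{d,g}}
  W2: {{b},{c},{g},{a,b},{a,c},{b,c},{b,d},{b,g},{c,g},{d,g},{e,g}}
  W3: {{a},{c},{a,b},{a,c},{a,e},{a,f},{b,c},{c,g},{a,e,f}}
  W4: {{g},{b,g},{c,g},{d,g},{e,g}}
  W5: {{a},{e},{f},{a,b},{a,c},{a,e},{a,f},{e,f},{e,g},{a,e,f}} {{d},{b,d},{d,g}}
  W12: {{b},{a,b},{b,c},{b,d},{b,g}} {{d,g}}
  W13: {{a,b}} {{b,c}}
  W14: {{b,g}} {{d,g}}
  W15: {{d},{b,d},{d,g}} {{a,b}}
  W23: {{c},{a,c},{b,c},{c,g}} {{a,b}}
  W24: {{g},{b,g},{c,g},{d,g},{e,g}}
  W25: {{a,b}} {{a,c}} {{b,d}} {{d,g}} {{e,g}}
  W34: {{c,g}}
  W35: {{a},{a,b},{a,c},{a,e},{a,f},{a,e,f}}
  W45: {{d,g}} {{e,g}}
  W123: {{a,b}} {{b,c}}
  W124: {{b,g}} {{d,g}}
  W125: {{a,b}} {{b,d}} {{d,g}}
  W135: {{a,b}}
  W145: {{d,g}}
  W234: {{c,g}}
  W235: {{a,b}} {{a,c}}
  W245: {{d,g}} {{e,g}}
  W1235: {{a,b}}
  W1245: {{d,g}}
C dims 6,20,14,2; δ0: rk 5, SNF 1^5; δ1: rk 12, SNF 1^12; δ2: rk 2, SNF 1^2
degree 0: 6−5−0 = 1 → Ȟ^0 ≅ Z
degree 1: 20−12−5 = 3 → Ȟ^1 ≅ Z^3
degree 2: 14−2−12 = 0 → Ȟ^2 ≅ 0

Ȟ^0(U;F) ≅ Z,  Ȟ^1(U;F) ≅ Z^3,  Ȟ^2(U;F) ≅ 0


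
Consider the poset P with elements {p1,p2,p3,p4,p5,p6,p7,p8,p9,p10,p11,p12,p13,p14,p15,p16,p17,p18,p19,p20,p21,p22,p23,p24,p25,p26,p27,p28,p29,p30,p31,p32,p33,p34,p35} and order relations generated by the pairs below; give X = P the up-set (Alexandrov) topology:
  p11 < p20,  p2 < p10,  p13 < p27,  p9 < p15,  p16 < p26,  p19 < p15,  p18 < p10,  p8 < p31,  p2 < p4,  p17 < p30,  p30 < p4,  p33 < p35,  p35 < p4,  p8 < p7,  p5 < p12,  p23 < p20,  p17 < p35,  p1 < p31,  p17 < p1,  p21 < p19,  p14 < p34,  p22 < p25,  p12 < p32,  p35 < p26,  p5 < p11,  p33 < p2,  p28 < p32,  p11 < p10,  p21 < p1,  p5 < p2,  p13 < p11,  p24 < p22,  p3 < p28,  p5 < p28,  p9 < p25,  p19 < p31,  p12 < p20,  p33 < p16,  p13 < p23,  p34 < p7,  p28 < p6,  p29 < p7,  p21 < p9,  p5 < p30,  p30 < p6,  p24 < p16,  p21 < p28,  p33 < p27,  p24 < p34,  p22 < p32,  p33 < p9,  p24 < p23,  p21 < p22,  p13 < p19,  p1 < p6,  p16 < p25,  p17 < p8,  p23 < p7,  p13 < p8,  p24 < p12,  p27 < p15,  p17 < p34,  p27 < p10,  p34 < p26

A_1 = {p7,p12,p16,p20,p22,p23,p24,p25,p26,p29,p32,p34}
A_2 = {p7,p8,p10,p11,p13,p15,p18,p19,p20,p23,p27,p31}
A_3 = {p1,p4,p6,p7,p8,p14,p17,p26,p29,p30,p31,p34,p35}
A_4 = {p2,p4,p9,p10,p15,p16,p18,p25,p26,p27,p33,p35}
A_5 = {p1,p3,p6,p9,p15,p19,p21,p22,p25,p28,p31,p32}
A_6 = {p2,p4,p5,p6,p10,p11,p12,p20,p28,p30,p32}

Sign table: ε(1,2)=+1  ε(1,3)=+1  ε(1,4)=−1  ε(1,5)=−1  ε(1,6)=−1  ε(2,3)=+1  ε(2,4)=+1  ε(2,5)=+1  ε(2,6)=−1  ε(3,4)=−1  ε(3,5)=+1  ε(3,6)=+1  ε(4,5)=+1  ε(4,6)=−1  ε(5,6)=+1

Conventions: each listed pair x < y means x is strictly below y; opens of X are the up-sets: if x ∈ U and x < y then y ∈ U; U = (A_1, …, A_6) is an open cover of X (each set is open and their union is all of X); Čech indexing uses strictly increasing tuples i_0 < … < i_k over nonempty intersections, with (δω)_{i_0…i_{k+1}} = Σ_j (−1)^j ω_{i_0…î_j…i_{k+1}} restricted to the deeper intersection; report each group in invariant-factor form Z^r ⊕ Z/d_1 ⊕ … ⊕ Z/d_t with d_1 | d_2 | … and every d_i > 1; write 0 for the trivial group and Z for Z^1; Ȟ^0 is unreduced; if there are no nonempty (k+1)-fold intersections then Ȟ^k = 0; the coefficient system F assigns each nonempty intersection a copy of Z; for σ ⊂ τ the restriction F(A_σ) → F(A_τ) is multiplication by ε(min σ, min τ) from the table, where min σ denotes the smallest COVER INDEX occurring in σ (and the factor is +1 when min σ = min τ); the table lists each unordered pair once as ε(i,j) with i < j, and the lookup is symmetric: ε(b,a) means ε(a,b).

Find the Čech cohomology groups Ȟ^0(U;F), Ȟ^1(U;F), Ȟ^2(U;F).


Ȟ^0 ≅ 0; Ȟ^1 ≅ Z/2; Ȟ^2 ≅ Z

nonempty intersections:
  A12={p7,p20,p23} A13={p7,p26,p29,p34} A14={p16,p25,p26} A15={p22,p25,p32} A16={p12,p20,p32} A23={p7,p8,p31} A24={p10,p15,p18,p27} A25={p15,p19,p31} A26={p10,p11,p20} A34={p4,p26,p35} A35={p1,p6,p31} A36={p4,p6,p30} A45={p9,p15,p25} A46={p2,p4,p10} A56={p6,p28,p32}
  A123={p7} A126={p20} A134={p26} A145={p25} A156={p32} A235={p31} A245={p15} A246={p10} A346={p4} A356={p6}
C dims 6,15,10; δ0: rk 6, SNF 1^5·2; δ1: rk 9, SNF 1^9
Ȟ^0: (6−6)−0=0 ⇒ 0
Ȟ^1: (15−9)−6=0 plus torsion [2] ⇒ Z/2
Ȟ^2: (10−0)−9=1 ⇒ Z


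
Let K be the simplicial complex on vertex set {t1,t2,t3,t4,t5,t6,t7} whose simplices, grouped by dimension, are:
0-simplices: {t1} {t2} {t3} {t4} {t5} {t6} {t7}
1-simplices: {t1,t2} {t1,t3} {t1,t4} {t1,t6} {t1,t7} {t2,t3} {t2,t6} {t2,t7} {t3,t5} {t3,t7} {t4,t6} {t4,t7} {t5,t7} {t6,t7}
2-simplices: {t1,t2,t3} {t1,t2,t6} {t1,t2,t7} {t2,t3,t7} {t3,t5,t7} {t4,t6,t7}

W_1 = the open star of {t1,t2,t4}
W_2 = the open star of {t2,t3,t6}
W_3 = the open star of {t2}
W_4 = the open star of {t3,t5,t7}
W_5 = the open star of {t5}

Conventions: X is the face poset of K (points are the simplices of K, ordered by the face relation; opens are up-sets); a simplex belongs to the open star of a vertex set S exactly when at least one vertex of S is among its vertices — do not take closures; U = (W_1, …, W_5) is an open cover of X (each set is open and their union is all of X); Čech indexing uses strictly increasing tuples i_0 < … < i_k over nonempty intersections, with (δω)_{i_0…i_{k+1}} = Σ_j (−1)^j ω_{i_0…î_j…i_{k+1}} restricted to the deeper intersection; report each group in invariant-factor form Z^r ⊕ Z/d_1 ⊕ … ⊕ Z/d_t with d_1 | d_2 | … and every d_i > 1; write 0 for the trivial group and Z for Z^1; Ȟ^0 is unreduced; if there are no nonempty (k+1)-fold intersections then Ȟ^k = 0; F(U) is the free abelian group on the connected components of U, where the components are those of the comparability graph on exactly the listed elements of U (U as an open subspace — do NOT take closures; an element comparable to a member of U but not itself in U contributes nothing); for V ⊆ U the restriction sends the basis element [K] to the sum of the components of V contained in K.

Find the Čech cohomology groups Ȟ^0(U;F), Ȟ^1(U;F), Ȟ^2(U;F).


Ȟ^0 ≅ Z, Ȟ^1 ≅ Z^2 and Ȟ^2 ≅ 0

nerve of the cover:
  W1={{t1},{t2},{t4},{t1,t2},{t1,t3},{t1,t4},{t1,t6},{t1,t7},{t2,t3},{t2,t6},{t2,t7},{t4,t6},{t4,t7},{t1,t2,t3},{t1,t2,t6},{t1,t2,t7},{t2,t3,t7},{t4,t6,t7}} W2={{t2},{t3},{t6},{t1,t2},{t1,t3},{t1,t6},{t2,t3},{t2,t6},{t2,t7},{t3,t5},{t3,t7},{t4,t6},{t6,t7},{t1,t2,t3},{t1,t2,t6},{t1,t2,t7},{t2,t3,t7},{t3,t5,t7},{t4,t6,t7}} W3={{t2},{t1,t2},{t2,t3},{t2,t6},{t2,t7},{t1,t2,t3},{t1,t2,t6},{t1,t2,t7},{t2,t3,t7}} W4={{t3},{t5},{t7},{t1,t3},{t1,t7},{t2,t3},{t2,t7},{t3,t5},{t3,t7},{t4,t7},{t5,t7},{t6,t7},{t1,t2,t3},{t1,t2,t7},{t2,t3,t7},{t3,t5,t7},{t4,t6,t7}} W5={{t5},{t3,t5},{t5,t7},{t3,t5,t7}}
  W12={{t2},{t1,t2},{t1,t3},{t1,t6},{t2,t3},{t2,t6},{t2,t7},{t4,t6},{t1,t2,t3},{t1,t2,t6},{t1,t2,t7},{t2,t3,t7},{t4,t6,t7}} W13={{t2},{t1,t2},{t2,t3},{t2,t6},{t2,t7},{t1,t2,t3},{t1,t2,t6},{t1,t2,t7},{t2,t3,t7}} W14={{t1,t3},{t1,t7},{t2,t3},{t2,t7},{t4,t7},{t1,t2,t3},{t1,t2,t7},{t2,t3,t7},{t4,t6,t7}} W23={{t2},{t1,t2},{t2,t3},{t2,t6},{t2,t7},{t1,t2,t3},{t1,t2,t6},{t1,t2,t7},{t2,t3,t7}} W24={{t3},{t1,t3},{t2,t3},{t2,t7},{t3,t5},{t3,t7},{t6,t7},{t1,t2,t3},{t1,t2,t7},{t2,t3,t7},{t3,t5,t7},{t4,t6,t7}} W25={{t3,t5},{t3,t5,t7}} W34={{t2,t3},{t2,t7},{t1,t2,t3},{t1,t2,t7},{t2,t3,t7}} W45={{t5},{t3,t5},{t5,t7},{t3,t5,t7}}
  W123={{t2},{t1,t2},{t2,t3},{t2,t6},{t2,t7},{t1,t2,t3},{t1,t2,t6},{t1,t2,t7},{t2,t3,t7}} W124={{t1,t3},{t2,t3},{t2,t7},{t1,t2,t3},{t1,t2,t7},{t2,t3,t7},{t4,t6,t7}} W134={{t2,t3},{t2,t7},{t1,t2,t3},{t1,t2,t7},{t2,t3,t7}} W234={{t2,t3},{t2,t7},{t1,t2,t3},{t1,t2,t7},{t2,t3,t7}} W245={{t3,t5},{t3,t5,t7}}
  W1234={{t2,t3},{t2,t7},{t1,t2,t3},{t1,t2,t7},{t2,t3,t7}}
components per intersection:
  W1: {{t1},{t2},{t4},{t1,t2},{t1,t3},{t1,t4},{t1,t6},{t1,t7},{t2,t3},{t2,t6},{t2,t7},{t4,t6},{t4,t7},{t1,t2,t3},{t1,t2,t6},{t1,t2,t7},{t2,t3,t7},{t4,t6,t7}}
  W2: {{t2},{t3},{t6},{t1,t2},{t1,t3},{t1,t6},{t2,t3},{t2,t6},{t2,t7},{t3,t5},{t3,t7},{t4,t6},{t6,t7},{t1,t2,t3},{t1,t2,t6},{t1,t2,t7},{t2,t3,t7},{t3,t5,t7},{t4,t6,t7}}
  W3: {{t2},{t1,t2},{t2,t3},{t2,t6},{t2,t7},{t1,t2,t3},{t1,t2,t6},{t1,t2,t7},{t2,t3,t7}}
  W4: {{t3},{t5},{t7},{t1,t3},{t1,t7},{t2,t3},{t2,t7},{t3,t5},{t3,t7},{t4,t7},{t5,t7},{t6,t7},{t1,t2,t3},{t1,t2,t7},{t2,t3,t7},{t3,t5,t7},{t4,t6,t7}}
  W5: {{t5},{t3,t5},{t5,t7},{t3,t5,t7}}
  W12: {{t2},{t1,t2},{t1,t3},{t1,t6},{t2,t3},{t2,t6},{t2,t7},{t1,t2,t3},{t1,t2,t6},{t1,t2,t7},{t2,t3,t7}} {{t4,t6},{t4,t6,t7}}
  W13: {{t2},{t1,t2},{t2,t3},{t2,t6},{t2,t7},{t1,t2,t3},{t1,t2,t6},{t1,t2,t7},{t2,t3,t7}}
  W14: {{t1,t3},{t1,t7},{t2,t3},{t2,t7},{t1,t2,t3},{t1,t2,t7},{t2,t3,t7}} {{t4,t7},{t4,t6,t7}}
  W23: {{t2},{t1,t2},{t2,t3},{t2,t6},{t2,t7},{t1,t2,t3},{t1,t2,t6},{t1,t2,t7},{t2,t3,t7}}
  W24: {{t3},{t1,t3},{t2,t3},{t2,t7},{t3,t5},{t3,t7},{t1,t2,t3},{t1,t2,t7},{t2,t3,t7},{t3,t5,t7}} {{t6,t7},{t4,t6,t7}}
  W25: {{t3,t5},{t3,t5,t7}}
  W34: {{t2,t3},{t2,t7},{t1,t2,t3},{t1,t2,t7},{t2,t3,t7}}
  W45: {{t5},{t3,t5},{t5,t7},{t3,t5,t7}}
  W123: {{t2},{t1,t2},{t2,t3},{t2,t6},{t2,t7},{t1,t2,t3},{t1,t2,t6},{t1,t2,t7},{t2,t3,t7}}
  W124: {{t1,t3},{t2,t3},{t2,t7},{t1,t2,t3},{t1,t2,t7},{t2,t3,t7}} {{t4,t6,t7}}
  W134: {{t2,t3},{t2,t7},{t1,t2,t3},{t1,t2,t7},{t2,t3,t7}}
  W234: {{t2,t3},{t2,t7},{t1,t2,t3},{t1,t2,t7},{t2,t3,t7}}
  W245: {{t3,t5},{t3,t5,t7}}
  W1234: {{t2,t3},{t2,t7},{t1,t2,t3},{t1,t2,t7},{t2,t3,t7}}
C dims 5,11,6,1; δ0: rk 4, SNF 1^4; δ1: rk 5, SNF 1^5; δ2: rk 1, SNF 1^1
Ȟ^0 = (5 − 4) − 0 = 1, so Ȟ^0 ≅ Z
Ȟ^1 = (11 − 5) − 4 = 2, so Ȟ^1 ≅ Z^2
Ȟ^2 = (6 − 1) − 5 = 0, so Ȟ^2 ≅ 0


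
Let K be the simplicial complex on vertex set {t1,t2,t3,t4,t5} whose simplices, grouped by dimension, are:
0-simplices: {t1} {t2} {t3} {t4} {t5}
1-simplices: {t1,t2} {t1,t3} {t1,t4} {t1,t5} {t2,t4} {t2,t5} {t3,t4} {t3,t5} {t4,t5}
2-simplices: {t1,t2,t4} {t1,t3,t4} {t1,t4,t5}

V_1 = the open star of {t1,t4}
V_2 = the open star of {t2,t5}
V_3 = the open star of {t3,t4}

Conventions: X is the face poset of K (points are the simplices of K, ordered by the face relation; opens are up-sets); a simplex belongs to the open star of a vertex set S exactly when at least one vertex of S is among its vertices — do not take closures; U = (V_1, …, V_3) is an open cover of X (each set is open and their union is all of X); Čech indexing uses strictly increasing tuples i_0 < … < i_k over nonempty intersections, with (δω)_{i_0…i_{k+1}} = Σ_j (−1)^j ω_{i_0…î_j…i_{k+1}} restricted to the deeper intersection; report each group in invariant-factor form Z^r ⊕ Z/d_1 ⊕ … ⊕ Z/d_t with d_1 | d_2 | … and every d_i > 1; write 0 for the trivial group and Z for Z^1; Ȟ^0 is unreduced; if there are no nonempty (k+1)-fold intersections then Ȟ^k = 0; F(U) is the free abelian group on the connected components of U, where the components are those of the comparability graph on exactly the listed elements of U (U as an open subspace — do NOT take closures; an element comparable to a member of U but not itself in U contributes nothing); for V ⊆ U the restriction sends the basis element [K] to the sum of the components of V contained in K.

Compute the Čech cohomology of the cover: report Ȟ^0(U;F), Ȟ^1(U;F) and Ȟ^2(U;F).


Ȟ^0(U;F) ≅ Z, Ȟ^1(U;F) ≅ Z^2 and Ȟ^2(U;F) ≅ 0

nerve of the cover:
  V1={{t1},{t4},{t1,t2},{t1,t3},{t1,t4},{t1,t5},{t2,t4},{t3,t4},{t4,t5},{t1,t2,t4},{t1,t3,t4},{t1,t4,t5}} V2={{t2},{t5},{t1,t2},{t1,t5},{t2,t4},{t2,t5},{t3,t5},{t4,t5},{t1,t2,t4},{t1,t4,t5}} V3={{t3},{t4},{t1,t3},{t1,t4},{t2,t4},{t3,t4},{t3,t5},{t4,t5},{t1,t2,t4},{t1,t3,t4},{t1,t4,t5}}
  V12={{t1,t2},{t1,t5},{t2,t4},{t4,t5},{t1,t2,t4},{t1,t4,t5}} V13={{t4},{t1,t3},{t1,t4},{t2,t4},{t3,t4},{t4,t5},{t1,t2,t4},{t1,t3,t4},{t1,t4,t5}} V23={{t2,t4},{t3,t5},{t4,t5},{t1,t2,t4},{t1,t4,t5}}
  V123={{t2,t4},{t4,t5},{t1,t2,t4},{t1,t4,t5}}
components per intersection:
  V1: {{t1},{t4},{t1,t2},{t1,t3},{t1,t4},{t1,t5},{t2,t4},{t3,t4},{t4,t5},{t1,t2,t4},{t1,t3,t4},{t1,t4,t5}}
  V2: {{t2},{t5},{t1,t2},{t1,t5},{t2,t4},{t2,t5},{t3,t5},{t4,t5},{t1,t2,t4},{t1,t4,t5}}
  V3: {{t3},{t4},{t1,t3},{t1,t4},{t2,t4},{t3,t4},{t3,t5},{t4,t5},{t1,t2,t4},{t1,t3,t4},{t1,t4,t5}}
  V12: {{t1,t2},{t2,t4},{t1,t2,t4}} {{t1,t5},{t4,t5},{t1,t4,t5}}
  V13: {{t4},{t1,t3},{t1,t4},{t2,t4},{t3,t4},{t4,t5},{t1,t2,t4},{t1,t3,t4},{t1,t4,t5}}
  V23: {{t2,t4},{t1,t2,t4}} {{t3,t5}} {{t4,t5},{t1,t4,t5}}
  V123: {{t2,t4},{t1,t2,t4}} {{t4,t5},{t1,t4,t5}}
C dims 3,6,2; δ0: rk 2, SNF 1^2; δ1: rk 2, SNF 1^2
Ȟ^0 = (3 − 2) − 0 = 1, so Ȟ^0 ≅ Z
Ȟ^1 = (6 − 2) − 2 = 2, so Ȟ^1 ≅ Z^2
Ȟ^2 = (2 − 0) − 2 = 0, so Ȟ^2 ≅ 0


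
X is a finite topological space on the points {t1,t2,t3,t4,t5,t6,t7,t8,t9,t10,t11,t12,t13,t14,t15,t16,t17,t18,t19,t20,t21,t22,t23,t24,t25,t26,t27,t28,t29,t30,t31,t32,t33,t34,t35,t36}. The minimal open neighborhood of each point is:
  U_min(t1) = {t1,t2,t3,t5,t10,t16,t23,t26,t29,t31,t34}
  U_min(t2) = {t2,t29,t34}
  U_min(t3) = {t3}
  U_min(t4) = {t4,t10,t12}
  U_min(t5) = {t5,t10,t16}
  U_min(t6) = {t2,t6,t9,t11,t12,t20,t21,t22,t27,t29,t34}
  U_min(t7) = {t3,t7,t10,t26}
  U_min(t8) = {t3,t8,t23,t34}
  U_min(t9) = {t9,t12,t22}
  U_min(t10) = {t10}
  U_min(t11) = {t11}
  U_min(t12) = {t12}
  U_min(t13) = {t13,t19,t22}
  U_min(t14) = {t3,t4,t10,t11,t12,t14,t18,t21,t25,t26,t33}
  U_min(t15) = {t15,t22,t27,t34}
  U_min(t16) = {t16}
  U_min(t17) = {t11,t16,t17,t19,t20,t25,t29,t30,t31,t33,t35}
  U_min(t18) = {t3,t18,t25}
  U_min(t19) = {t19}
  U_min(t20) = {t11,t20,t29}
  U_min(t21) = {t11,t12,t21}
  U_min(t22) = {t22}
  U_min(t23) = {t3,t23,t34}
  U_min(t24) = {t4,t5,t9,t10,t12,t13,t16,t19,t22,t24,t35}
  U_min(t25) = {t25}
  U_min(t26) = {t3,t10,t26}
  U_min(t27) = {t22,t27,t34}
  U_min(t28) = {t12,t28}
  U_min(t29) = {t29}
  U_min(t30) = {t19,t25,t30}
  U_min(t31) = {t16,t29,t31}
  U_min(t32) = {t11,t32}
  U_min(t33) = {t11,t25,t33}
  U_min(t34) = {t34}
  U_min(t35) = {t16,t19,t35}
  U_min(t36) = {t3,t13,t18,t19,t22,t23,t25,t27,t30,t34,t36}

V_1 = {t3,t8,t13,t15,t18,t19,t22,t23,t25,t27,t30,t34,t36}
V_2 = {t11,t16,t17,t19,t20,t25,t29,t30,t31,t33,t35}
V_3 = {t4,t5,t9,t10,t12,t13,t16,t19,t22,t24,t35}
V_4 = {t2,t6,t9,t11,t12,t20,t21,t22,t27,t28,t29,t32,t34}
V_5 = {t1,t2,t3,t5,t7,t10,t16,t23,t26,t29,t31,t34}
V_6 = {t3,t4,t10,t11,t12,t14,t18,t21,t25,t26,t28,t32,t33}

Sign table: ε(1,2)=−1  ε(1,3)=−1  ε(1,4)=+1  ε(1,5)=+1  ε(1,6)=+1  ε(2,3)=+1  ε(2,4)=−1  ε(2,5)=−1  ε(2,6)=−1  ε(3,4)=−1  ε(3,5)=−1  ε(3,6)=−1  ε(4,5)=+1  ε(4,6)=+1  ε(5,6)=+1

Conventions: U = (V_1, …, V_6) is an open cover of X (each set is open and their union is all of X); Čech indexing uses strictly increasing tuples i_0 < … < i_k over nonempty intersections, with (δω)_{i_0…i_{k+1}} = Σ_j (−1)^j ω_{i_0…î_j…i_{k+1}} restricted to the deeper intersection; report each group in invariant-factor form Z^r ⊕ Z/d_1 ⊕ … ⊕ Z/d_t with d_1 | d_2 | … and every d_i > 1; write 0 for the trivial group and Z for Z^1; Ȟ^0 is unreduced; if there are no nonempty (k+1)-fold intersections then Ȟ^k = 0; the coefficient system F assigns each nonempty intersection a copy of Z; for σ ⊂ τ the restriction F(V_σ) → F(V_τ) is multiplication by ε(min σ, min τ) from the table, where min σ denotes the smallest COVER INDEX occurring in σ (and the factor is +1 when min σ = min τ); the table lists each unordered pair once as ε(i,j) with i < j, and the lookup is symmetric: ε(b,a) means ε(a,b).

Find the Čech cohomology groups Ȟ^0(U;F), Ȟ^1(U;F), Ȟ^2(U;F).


nerve of the cover:
  V12={t19,t25,t30} V13={t13,t19,t22} V14={t22,t27,t34} V15={t3,t23,t34} V16={t3,t18,t25} V23={t16,t19,t35} V24={t11,t20,t29} V25={t16,t29,t31} V26={t11,t25,t33} V34={t9,t12,t22} V35={t5,t10,t16} V36={t4,t10,t12} V45={t2,t29,t34} V46={t11,t12,t21,t28,t32} V56={t3,t10,t26}
  V123={t19} V126={t25} V134={t22} V145={t34} V156={t3} V235={t16} V245={t29} V246={t11} V346={t12} V356={t10}
C dims 6,15,10; δ0: rk 5, SNF 1^5; δ1: rk 10, SNF 1^9·2
Ȟ^0 = (6 − 5) − 0 = 1, so Ȟ^0 ≅ Z
Ȟ^1 = (15 − 10) − 5 = 0, so Ȟ^1 ≅ 0
Ȟ^2 = (10 − 0) − 10 = 0 plus torsion [2], so Ȟ^2 ≅ Z/2

Ȟ^0 ≅ Z,  Ȟ^1 ≅ 0,  Ȟ^2 ≅ Z/2


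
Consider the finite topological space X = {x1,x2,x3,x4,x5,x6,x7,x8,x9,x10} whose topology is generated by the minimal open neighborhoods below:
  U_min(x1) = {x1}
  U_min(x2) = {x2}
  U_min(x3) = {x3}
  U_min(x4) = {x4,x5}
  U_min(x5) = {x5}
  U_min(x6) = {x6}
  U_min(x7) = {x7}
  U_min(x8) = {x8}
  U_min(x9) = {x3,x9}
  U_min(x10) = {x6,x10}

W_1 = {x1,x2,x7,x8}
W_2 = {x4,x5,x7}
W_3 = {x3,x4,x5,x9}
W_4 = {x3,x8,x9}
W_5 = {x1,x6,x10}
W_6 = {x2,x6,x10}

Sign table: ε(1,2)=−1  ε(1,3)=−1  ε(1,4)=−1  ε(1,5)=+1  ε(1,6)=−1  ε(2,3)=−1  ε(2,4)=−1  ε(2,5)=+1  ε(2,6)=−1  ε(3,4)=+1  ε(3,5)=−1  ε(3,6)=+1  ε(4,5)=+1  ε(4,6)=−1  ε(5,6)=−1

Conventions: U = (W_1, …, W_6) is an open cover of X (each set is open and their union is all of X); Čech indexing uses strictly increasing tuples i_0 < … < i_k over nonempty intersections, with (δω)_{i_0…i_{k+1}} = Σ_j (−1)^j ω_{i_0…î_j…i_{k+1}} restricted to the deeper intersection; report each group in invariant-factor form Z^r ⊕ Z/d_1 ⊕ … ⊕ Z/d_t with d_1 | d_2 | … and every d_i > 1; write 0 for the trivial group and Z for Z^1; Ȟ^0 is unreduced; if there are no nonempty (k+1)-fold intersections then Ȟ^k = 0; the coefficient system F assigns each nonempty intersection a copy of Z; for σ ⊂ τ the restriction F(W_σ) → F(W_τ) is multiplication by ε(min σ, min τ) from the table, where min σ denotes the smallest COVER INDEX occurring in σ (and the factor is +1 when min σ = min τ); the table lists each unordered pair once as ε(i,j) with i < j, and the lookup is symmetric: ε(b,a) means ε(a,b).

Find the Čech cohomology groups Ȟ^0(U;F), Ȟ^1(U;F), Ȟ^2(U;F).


cover nerve:
  W12={x7} W14={x8} W15={x1} W16={x2} W23={x4,x5} W34={x3,x9} W56={x6,x10}
C dims 6,7; δ0: rk 6, SNF 1^5·2
Ȟ^0: (6−6)−0=0 ⇒ 0
Ȟ^1: (7−0)−6=1 plus torsion [2] ⇒ Z ⊕ Z/2
Ȟ^2: (0−0)−0=0 ⇒ 0

Ȟ^0 = 0,  Ȟ^1 = Z ⊕ Z/2,  Ȟ^2 = 0


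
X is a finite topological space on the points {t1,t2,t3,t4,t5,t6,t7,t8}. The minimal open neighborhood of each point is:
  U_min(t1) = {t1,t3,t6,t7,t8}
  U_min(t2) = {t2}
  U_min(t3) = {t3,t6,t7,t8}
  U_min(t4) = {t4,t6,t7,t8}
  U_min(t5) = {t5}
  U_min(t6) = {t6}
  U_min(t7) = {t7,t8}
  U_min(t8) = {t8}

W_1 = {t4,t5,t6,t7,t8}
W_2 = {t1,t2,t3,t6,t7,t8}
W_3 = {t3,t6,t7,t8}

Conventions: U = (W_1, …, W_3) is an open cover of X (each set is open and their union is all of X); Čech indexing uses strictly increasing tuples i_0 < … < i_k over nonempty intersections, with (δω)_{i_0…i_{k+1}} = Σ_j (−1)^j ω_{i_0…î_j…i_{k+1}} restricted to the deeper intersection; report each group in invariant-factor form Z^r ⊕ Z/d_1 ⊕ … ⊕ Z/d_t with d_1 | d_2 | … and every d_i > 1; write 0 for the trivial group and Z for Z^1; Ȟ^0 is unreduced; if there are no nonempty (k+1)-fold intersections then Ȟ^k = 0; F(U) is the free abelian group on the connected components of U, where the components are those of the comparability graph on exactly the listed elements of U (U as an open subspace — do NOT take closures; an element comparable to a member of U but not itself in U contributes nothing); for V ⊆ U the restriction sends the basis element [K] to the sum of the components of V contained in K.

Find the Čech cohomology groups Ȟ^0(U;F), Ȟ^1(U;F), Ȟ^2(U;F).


Ȟ^0 = Z^3; Ȟ^1 = Z; Ȟ^2 = 0

nonempty overlaps:
  W12={t6,t7,t8} W13={t6,t7,t8} W23={t3,t6,t7,t8}
  W123={t6,t7,t8}
components per intersection:
  W1: {t4,t6,t7,t8} {t5}
  W2: {t1,t3,t6,t7,t8} {t2}
  W3: {t3,t6,t7,t8}
  W12: {t6} {t7,t8}
  W13: {t6} {t7,t8}
  W23: {t3,t6,t7,t8}
  W123: {t6} {t7,t8}
C dims 5,5,2; δ0: rk 2, SNF 1^2; δ1: rk 2, SNF 1^2
degree 0: 5−2−0 = 3 → Ȟ^0 ≅ Z^3
degree 1: 5−2−2 = 1 → Ȟ^1 ≅ Z
degree 2: 2−0−2 = 0 → Ȟ^2 ≅ 0


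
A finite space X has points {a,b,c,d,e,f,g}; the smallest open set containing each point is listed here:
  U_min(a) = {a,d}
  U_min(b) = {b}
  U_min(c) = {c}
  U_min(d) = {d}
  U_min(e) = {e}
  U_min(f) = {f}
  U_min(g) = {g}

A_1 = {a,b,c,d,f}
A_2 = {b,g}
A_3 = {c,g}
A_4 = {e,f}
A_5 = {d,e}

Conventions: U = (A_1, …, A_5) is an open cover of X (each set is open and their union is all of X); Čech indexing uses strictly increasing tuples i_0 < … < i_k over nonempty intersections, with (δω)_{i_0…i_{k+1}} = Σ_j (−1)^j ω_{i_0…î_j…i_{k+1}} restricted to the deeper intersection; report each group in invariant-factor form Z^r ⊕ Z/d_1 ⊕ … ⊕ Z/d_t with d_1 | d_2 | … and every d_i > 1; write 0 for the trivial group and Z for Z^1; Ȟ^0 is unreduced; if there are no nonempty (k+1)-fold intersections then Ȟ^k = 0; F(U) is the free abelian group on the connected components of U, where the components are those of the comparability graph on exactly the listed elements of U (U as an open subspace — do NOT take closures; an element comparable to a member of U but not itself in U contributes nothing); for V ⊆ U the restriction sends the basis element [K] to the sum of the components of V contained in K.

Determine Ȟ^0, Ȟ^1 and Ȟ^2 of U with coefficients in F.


Ȟ^0(U;F) ≅ Z^6, Ȟ^1(U;F) ≅ 0 and Ȟ^2(U;F) ≅ 0

cover nerve:
  A12={b} A13={c} A14={f} A15={d} A23={g} A45={e}
components per intersection:
  A1: {a,d} {b} {c} {f}
  A2: {b} {g}
  A3: {c} {g}
  A4: {e} {f}
  A5: {d} {e}
  A12: {b}
  A13: {c}
  A14: {f}
  A15: {d}
  A23: {g}
  A45: {e}
C dims 12,6; δ0: rk 6, SNF 1^6
Ȟ^0: (12−6)−0=6 ⇒ Z^6
Ȟ^1: (6−0)−6=0 ⇒ 0
Ȟ^2: (0−0)−0=0 ⇒ 0


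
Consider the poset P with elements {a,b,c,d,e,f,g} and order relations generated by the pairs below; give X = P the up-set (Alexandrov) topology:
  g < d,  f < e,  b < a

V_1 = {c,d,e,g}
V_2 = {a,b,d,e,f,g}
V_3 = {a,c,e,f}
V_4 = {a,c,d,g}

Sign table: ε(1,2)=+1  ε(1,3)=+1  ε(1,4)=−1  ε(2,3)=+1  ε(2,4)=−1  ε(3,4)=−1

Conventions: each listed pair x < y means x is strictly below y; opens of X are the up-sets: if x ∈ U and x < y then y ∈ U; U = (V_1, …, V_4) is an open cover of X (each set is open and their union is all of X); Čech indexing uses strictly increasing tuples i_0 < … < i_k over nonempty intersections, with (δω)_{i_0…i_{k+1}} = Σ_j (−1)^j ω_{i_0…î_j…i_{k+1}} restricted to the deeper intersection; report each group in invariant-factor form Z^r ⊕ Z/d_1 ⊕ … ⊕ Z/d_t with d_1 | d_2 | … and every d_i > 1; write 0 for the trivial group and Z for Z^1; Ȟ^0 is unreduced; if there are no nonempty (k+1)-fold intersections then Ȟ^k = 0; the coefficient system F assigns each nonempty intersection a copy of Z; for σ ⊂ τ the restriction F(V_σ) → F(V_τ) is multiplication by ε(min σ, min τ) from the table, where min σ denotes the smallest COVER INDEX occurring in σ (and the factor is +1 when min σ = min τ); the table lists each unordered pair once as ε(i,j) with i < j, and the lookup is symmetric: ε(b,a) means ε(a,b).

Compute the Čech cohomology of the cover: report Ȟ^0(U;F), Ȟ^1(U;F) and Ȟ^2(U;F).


Ȟ^0 ≅ Z,  Ȟ^1 ≅ 0,  Ȟ^2 ≅ Z

nonempty overlaps:
  V12={d,e,g} V13={c,e} V14={c,d,g} V23={a,e,f} V24={a,d,g} V34={a,c}
  V123={e} V124={d,g} V134={c} V234={a}
C dims 4,6,4; δ0: rk 3, SNF 1^3; δ1: rk 3, SNF 1^3
degree 0: 4−3−0 = 1 → Ȟ^0 ≅ Z
degree 1: 6−3−3 = 0 → Ȟ^1 ≅ 0
degree 2: 4−0−3 = 1 → Ȟ^2 ≅ Z


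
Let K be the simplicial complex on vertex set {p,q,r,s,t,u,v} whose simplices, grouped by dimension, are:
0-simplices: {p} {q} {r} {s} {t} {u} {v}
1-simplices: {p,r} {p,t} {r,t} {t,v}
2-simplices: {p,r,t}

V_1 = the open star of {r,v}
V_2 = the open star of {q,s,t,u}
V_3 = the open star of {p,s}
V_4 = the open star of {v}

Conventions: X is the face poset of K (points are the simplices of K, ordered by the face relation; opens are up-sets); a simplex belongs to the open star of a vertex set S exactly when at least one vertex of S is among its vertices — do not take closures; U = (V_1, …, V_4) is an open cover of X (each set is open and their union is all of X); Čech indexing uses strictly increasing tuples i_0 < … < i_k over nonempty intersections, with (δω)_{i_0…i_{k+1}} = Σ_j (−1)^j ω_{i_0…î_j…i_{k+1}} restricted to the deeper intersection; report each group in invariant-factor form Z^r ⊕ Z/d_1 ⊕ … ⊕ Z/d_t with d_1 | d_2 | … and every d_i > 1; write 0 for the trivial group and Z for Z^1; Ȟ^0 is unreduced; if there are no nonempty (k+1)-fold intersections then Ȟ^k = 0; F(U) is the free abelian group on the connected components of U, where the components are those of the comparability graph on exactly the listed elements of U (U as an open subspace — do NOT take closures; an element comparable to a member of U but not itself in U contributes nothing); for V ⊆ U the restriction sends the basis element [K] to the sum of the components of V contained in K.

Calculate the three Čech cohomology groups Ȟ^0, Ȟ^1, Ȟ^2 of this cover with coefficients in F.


Ȟ^0 ≅ Z^4,  Ȟ^1 ≅ 0,  Ȟ^2 ≅ 0

nonempty intersections:
  V1={{r},{v},{p,r},{r,t},{t,v},{p,r,t}} V2={{q},{s},{t},{u},{p,t},{r,t},{t,v},{p,r,t}} V3={{p},{s},{p,r},{p,t},{p,r,t}} V4={{v},{t,v}}
  V12={{r,t},{t,v},{p,r,t}} V13={{p,r},{p,r,t}} V14={{v},{t,v}} V23={{s},{p,t},{p,r,t}} V24={{t,v}}
  V123={{p,r,t}} V124={{t,v}}
components per intersection:
  V1: {{r},{p,r},{r,t},{p,r,t}} {{v},{t,v}}
  V2: {{q}} {{s}} {{t},{p,t},{r,t},{t,v},{p,r,t}} {{u}}
  V3: {{p},{p,r},{p,t},{p,r,t}} {{s}}
  V4: {{v},{t,v}}
  V12: {{r,t},{p,r,t}} {{t,v}}
  V13: {{p,r},{p,r,t}}
  V14: {{v},{t,v}}
  V23: {{s}} {{p,t},{p,r,t}}
  V24: {{t,v}}
  V123: {{p,r,t}}
  V124: {{t,v}}
C dims 9,7,2; δ0: rk 5, SNF 1^5; δ1: rk 2, SNF 1^2
Ȟ^0: (9−5)−0=4 ⇒ Z^4
Ȟ^1: (7−2)−5=0 ⇒ 0
Ȟ^2: (2−0)−2=0 ⇒ 0


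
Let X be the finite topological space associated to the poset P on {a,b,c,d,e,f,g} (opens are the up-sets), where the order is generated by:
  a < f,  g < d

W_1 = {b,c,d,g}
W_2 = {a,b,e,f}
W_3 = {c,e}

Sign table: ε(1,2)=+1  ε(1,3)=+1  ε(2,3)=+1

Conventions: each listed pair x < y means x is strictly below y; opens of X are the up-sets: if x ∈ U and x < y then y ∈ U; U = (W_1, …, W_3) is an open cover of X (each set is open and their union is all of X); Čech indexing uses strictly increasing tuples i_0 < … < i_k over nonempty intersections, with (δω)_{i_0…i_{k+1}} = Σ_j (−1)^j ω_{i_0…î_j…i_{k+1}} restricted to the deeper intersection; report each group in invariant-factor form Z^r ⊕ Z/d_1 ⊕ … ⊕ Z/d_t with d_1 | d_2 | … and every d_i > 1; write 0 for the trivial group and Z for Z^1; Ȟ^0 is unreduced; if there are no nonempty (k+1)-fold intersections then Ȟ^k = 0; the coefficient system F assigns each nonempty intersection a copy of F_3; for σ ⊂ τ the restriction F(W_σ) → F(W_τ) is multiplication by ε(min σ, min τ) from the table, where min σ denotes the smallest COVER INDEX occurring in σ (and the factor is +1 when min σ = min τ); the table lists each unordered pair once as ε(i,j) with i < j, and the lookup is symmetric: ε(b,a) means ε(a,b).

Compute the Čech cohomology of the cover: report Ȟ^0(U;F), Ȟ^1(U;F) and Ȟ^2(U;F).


Ȟ^0 ≅ Z/3; Ȟ^1 ≅ Z/3; Ȟ^2 ≅ 0

nonempty overlaps:
  W12={b} W13={c} W23={e}
C dims 3,3; δ0: rk_F3 2
degree 0: 3−2−0 = 1 → Ȟ^0 ≅ Z/3
degree 1: 3−0−2 = 1 → Ȟ^1 ≅ Z/3
degree 2: 0−0−0 = 0 → Ȟ^2 ≅ 0


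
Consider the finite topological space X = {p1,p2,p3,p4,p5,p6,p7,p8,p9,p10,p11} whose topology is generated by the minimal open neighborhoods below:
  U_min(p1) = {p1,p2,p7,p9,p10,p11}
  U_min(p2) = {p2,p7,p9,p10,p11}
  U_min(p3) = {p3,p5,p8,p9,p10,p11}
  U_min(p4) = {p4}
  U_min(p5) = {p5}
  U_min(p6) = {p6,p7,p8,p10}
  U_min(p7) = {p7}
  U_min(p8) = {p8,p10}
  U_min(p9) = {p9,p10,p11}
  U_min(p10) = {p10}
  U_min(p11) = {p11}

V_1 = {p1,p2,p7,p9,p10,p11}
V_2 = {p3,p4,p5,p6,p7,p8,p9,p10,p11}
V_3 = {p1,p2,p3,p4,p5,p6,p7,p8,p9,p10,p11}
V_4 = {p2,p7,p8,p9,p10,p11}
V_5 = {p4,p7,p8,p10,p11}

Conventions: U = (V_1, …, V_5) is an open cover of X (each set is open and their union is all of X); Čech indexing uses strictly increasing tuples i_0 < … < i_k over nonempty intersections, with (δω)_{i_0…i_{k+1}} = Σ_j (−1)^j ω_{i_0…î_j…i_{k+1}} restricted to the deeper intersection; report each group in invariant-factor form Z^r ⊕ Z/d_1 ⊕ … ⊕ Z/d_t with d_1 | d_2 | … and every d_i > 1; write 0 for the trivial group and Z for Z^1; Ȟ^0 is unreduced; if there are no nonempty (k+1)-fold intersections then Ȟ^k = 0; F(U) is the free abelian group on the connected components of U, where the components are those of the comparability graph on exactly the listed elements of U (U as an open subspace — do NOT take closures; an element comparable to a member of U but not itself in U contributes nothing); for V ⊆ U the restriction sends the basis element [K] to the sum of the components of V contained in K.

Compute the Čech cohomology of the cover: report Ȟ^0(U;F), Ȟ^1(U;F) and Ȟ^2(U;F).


Ȟ^0 ≅ Z^2,  Ȟ^1 ≅ 0,  Ȟ^2 ≅ 0

nonempty intersections:
  V12={p7,p9,p10,p11} V13={p1,p2,p7,p9,p10,p11} V14={p2,p7,p9,p10,p11} V15={p7,p10,p11} V23={p3,p4,p5,p6,p7,p8,p9,p10,p11} V24={p7,p8,p9,p10,p11} V25={p4,p7,p8,p10,p11} V34={p2,p7,p8,p9,p10,p11} V35={p4,p7,p8,p10,p11} V45={p7,p8,p10,p11}
  V123={p7,p9,p10,p11} V124={p7,p9,p10,p11} V125={p7,p10,p11} V134={p2,p7,p9,p10,p11} V135={p7,p10,p11} V145={p7,p10,p11} V234={p7,p8,p9,p10,p11} V235={p4,p7,p8,p10,p11} V245={p7,p8,p10,p11} V345={p7,p8,p10,p11}
  V1234={p7,p9,p10,p11} V1235={p7,p10,p11} V1245={p7,p10,p11} V1345={p7,p10,p11} V2345={p7,p8,p10,p11}
  V12345={p7,p10,p11}
components per intersection:
  V1: {p1,p2,p7,p9,p10,p11}
  V2: {p3,p5,p6,p7,p8,p9,p10,p11} {p4}
  V3: {p1,p2,p3,p5,p6,p7,p8,p9,p10,p11} {p4}
  V4: {p2,p7,p8,p9,p10,p11}
  V5: {p4} {p7} {p8,p10} {p11}
  V12: {p7} {p9,p10,p11}
  V13: {p1,p2,p7,p9,p10,p11}
  V14: {p2,p7,p9,p10,p11}
  V15: {p7} {p10} {p11}
  V23: {p3,p5,p6,p7,p8,p9,p10,p11} {p4}
  V24: {p7} {p8,p9,p10,p11}
  V25: {p4} {p7} {p8,p10} {p11}
  V34: {p2,p7,p8,p9,p10,p11}
  V35: {p4} {p7} {p8,p10} {p11}
  V45: {p7} {p8,p10} {p11}
  V123: {p7} {p9,p10,p11}
  V124: {p7} {p9,p10,p11}
  V125: {p7} {p10} {p11}
  V134: {p2,p7,p9,p10,p11}
  V135: {p7} {p10} {p11}
  V145: {p7} {p10} {p11}
  V234: {p7} {p8,p9,p10,p11}
  V235: {p4} {p7} {p8,p10} {p11}
  V245: {p7} {p8,p10} {p11}
  V345: {p7} {p8,p10} {p11}
  V1234: {p7} {p9,p10,p11}
  V1235: {p7} {p10} {p11}
  V1245: {p7} {p10} {p11}
  V1345: {p7} {p10} {p11}
  V2345: {p7} {p8,p10} {p11}
  V12345: {p7} {p10} {p11}
C dims 10,23,26,14; δ0: rk 8, SNF 1^8; δ1: rk 15, SNF 1^15; δ2: rk 11, SNF 1^11
Ȟ^0: (10−8)−0=2 ⇒ Z^2
Ȟ^1: (23−15)−8=0 ⇒ 0
Ȟ^2: (26−11)−15=0 ⇒ 0
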